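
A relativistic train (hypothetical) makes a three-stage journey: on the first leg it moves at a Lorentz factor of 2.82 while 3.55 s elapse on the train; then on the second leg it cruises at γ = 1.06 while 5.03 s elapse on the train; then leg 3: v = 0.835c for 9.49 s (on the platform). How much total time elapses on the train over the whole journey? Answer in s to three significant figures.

τ = 13.8 s

Leg 1: 3.55 s is already measured on the train.
Leg 2: 5.03 s is already measured on the train.
Leg 3: γ = 1/√(1 − 0.835²) = 1/√0.3028 = 1.817; τ_3 = 9.49/1.817 = 5.222 s.
Total: 3.550 + 5.030 + 5.222 s.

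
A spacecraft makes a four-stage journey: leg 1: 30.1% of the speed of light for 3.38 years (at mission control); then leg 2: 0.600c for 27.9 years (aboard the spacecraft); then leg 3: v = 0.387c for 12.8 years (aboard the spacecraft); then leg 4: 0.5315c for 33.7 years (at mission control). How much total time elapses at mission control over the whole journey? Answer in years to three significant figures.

Δt = 85.8 years

Leg 1: 3.38 years is already measured at mission control.
Leg 2: γ = 1/√(1 − 0.600²) = 5/4 = 1.250; Δt_2 = 1.250 × 27.9 = 34.88 years.
Leg 3: γ = 1/√(1 − 0.387²) = 1/√0.8502 = 1.085; Δt_3 = 1.085 × 12.8 = 13.88 years.
Leg 4: 33.7 years is already measured at mission control.
Total: 3.380 + 34.88 + 13.88 + 33.70 years.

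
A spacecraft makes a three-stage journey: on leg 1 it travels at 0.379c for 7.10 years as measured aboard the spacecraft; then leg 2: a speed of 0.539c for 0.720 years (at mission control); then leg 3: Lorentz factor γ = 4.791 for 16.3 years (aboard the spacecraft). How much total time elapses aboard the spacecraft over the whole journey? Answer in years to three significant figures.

Leg 1: 7.10 years is already measured aboard the spacecraft.
Leg 2: γ = 1/√(1 − 0.539²) = 1/√0.7095 = 1.187; τ_2 = 0.720/1.187 = 0.6065 years.
Leg 3: 16.3 years is already measured aboard the spacecraft.
Total: 7.100 + 0.6065 + 16.30 years.

τ = 24.0 years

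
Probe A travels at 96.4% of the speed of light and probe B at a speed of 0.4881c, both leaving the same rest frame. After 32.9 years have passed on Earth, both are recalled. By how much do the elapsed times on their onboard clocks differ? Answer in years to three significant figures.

A: β = 0.964; γ = 1/√(1 − 0.964²) = 1/√0.07070 = 3.761; τ_A = 32.9/3.761 = 8.748 years.
B: γ = 1/√(1 − 0.4881²) = 1/√0.7618 = 1.146; τ_B = 32.9/1.146 = 28.71 years.

|τ_A − τ_B| = 20.0 years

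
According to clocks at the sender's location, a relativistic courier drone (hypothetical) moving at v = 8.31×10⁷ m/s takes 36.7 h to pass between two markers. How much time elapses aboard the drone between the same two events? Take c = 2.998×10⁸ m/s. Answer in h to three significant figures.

τ = 35.3 h

β = 8.31×10⁷/2.998×10⁸ = 0.2772; γ = 1/√(1 − 0.2772²) = 1.041
The interval measured at the sender's location is the dilated one; the clock aboard the drone measures the proper time τ = Δt/γ = 36.7/1.041 h.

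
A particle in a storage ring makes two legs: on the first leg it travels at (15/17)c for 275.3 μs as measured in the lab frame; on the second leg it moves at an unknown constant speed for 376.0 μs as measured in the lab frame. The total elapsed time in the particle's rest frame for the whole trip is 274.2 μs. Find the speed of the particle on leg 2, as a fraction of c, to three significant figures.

Leg 1: γ = 1/√(1 − (15/17)²) = 17/8 = 2.125; τ_1 = 275.3/2.125 = 129.6 μs.
Leg 2: speed unknown; τ_2 = 376.0/γ_2.
Total proper time: 129.6 + τ_2 = 274.2, so τ_2 = 274.2 − 129.6 = 144.6 μs.
γ_2 = 376.0/144.6 = 2.599; β = √(1 − 1/γ²) = √0.8520.

β = 0.923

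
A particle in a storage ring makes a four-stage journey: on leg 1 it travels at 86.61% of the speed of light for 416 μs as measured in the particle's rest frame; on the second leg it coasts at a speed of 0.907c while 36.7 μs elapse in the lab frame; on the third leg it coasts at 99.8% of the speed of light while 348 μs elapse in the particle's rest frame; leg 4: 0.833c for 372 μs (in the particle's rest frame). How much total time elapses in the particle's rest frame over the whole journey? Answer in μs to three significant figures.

τ = 1150 μs

Leg 1: 416 μs is already measured in the particle's rest frame.
Leg 2: γ = 1/√(1 − 0.907²) = 1/√0.1774 = 2.375; τ_2 = 36.7/2.375 = 15.46 μs.
Leg 3: 348 μs is already measured in the particle's rest frame.
Leg 4: 372 μs is already measured in the particle's rest frame.
Total: 416.0 + 15.46 + 348.0 + 372.0 μs.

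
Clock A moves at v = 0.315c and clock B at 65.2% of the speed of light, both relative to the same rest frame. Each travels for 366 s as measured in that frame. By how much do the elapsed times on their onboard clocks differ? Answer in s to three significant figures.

A: γ = 1/√(1 − 0.315²) = 1/√0.9008 = 1.054; τ_A = 366/1.054 = 347.4 s.
B: β = 0.652; γ = 1/√(1 − 0.652²) = 1/√0.5749 = 1.319; τ_B = 366/1.319 = 277.5 s.

|τ_A − τ_B| = 69.9 s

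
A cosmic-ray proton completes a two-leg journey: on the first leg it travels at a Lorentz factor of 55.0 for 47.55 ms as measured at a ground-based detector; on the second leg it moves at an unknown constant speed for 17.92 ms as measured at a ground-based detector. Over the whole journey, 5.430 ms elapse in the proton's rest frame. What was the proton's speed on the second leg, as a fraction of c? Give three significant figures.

β = 0.967

Leg 1: γ = 55.0; τ_1 = 47.55/55.00 = 0.8645 ms.
Leg 2: speed unknown; τ_2 = 17.92/γ_2.
Total proper time: 0.8645 + τ_2 = 5.430, so τ_2 = 5.430 − 0.8645 = 4.565 ms.
γ_2 = 17.92/4.565 = 3.925; β = √(1 − 1/γ²) = √0.9351.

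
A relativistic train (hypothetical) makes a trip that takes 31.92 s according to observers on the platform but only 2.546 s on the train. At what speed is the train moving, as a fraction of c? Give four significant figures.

The proper time is measured on the train (both events occur at the train's location); Δt is measured on the platform. γ = Δt/τ = 31.92/2.546 = 12.54.
β = √(1 − 1/γ²) = √(1 − 0.006362) = √0.9936

β = 0.9968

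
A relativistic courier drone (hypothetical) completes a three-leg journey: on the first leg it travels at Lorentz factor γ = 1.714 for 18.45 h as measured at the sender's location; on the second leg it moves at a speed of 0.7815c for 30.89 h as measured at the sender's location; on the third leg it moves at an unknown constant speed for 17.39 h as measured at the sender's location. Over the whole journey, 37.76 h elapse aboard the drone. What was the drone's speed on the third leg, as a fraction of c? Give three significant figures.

β = 0.896

Leg 1: γ = 1.714; τ_1 = 18.45/1.714 = 10.76 h.
Leg 2: γ = 1/√(1 − 0.7815²) = 1/√0.3893 = 1.603; τ_2 = 30.89/1.603 = 19.27 h.
Leg 3: speed unknown; τ_3 = 17.39/γ_3.
Total proper time: 10.76 + 19.27 + τ_3 = 37.76, so τ_3 = 37.76 − 30.04 = 7.723 h.
γ_3 = 17.39/7.723 = 2.252; β = √(1 − 1/γ²) = √0.8028.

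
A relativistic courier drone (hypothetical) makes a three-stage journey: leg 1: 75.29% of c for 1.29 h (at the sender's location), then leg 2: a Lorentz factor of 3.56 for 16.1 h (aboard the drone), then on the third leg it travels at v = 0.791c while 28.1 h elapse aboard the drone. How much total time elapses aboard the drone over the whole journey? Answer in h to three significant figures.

τ = 45.0 h

Leg 1: β = 0.7529; γ = 1/√(1 − 0.7529²) = 1/√0.4331 = 1.519; τ_1 = 1.29/1.519 = 0.8490 h.
Leg 2: 16.1 h is already measured aboard the drone.
Leg 3: 28.1 h is already measured aboard the drone.
Total: 0.8490 + 16.10 + 28.10 h.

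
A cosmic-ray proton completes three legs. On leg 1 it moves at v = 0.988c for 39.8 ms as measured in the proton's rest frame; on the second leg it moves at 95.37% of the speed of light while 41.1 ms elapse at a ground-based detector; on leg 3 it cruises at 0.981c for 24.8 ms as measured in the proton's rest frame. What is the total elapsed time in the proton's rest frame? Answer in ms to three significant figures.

Leg 1: 39.8 ms is already measured in the proton's rest frame.
Leg 2: β = 0.9537; γ = 1/√(1 − 0.9537²) = 1/√0.09046 = 3.325; τ_2 = 41.1/3.325 = 12.36 ms.
Leg 3: 24.8 ms is already measured in the proton's rest frame.
Total: 39.80 + 12.36 + 24.80 ms.

τ = 77.0 ms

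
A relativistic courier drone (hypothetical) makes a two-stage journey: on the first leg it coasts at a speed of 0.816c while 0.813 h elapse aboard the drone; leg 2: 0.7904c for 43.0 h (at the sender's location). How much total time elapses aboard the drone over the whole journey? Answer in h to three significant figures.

τ = 27.2 h

Leg 1: 0.813 h is already measured aboard the drone.
Leg 2: γ = 1/√(1 − 0.7904²) = 1/√0.3753 = 1.632; τ_2 = 43.0/1.632 = 26.34 h.
Total: 0.8130 + 26.34 h.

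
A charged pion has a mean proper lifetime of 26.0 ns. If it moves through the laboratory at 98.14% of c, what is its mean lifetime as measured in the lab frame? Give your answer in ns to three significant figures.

β = 0.9814; γ = 1/√(1 − 0.9814²) = 1/√0.03685 = 5.209
The rest-frame lifetime is the proper time; the lab measures the dilated interval Δt = γτ₀ = 5.209 × 26.0 ns.

Δt = 135 ns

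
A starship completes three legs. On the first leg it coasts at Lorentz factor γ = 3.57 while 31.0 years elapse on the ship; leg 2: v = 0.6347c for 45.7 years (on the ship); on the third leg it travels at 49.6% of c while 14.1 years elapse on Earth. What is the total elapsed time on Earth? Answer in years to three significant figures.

Leg 1: γ = 3.57; Δt_1 = 3.570 × 31.0 = 110.7 years.
Leg 2: γ = 1/√(1 − 0.6347²) = 1/√0.5972 = 1.294; Δt_2 = 1.294 × 45.7 = 59.14 years.
Leg 3: 14.1 years is already measured on Earth.
Total: 110.7 + 59.14 + 14.10 years.

Δt = 184 years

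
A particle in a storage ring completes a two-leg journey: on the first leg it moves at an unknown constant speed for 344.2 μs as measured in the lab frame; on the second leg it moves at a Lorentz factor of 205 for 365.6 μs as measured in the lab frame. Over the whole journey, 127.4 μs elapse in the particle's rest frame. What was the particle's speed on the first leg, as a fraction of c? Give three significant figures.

β = 0.931

Leg 1: speed unknown; τ_1 = 344.2/γ_1.
Leg 2: γ = 205; τ_2 = 365.6/205.0 = 1.783 μs.
Total proper time: τ_1 + 1.783 = 127.4, so τ_1 = 127.4 − 1.783 = 125.6 μs.
γ_1 = 344.2/125.6 = 2.740; β = √(1 − 1/γ²) = √0.8668.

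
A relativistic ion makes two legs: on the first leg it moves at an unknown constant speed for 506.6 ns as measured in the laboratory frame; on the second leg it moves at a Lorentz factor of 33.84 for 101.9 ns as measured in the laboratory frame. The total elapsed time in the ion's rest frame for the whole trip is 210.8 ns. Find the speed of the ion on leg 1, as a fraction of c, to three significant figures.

β = 0.912

Leg 1: speed unknown; τ_1 = 506.6/γ_1.
Leg 2: γ = 33.84; τ_2 = 101.9/33.84 = 3.011 ns.
Total proper time: τ_1 + 3.011 = 210.8, so τ_1 = 210.8 − 3.011 = 207.8 ns.
γ_1 = 506.6/207.8 = 2.438; β = √(1 − 1/γ²) = √0.8318.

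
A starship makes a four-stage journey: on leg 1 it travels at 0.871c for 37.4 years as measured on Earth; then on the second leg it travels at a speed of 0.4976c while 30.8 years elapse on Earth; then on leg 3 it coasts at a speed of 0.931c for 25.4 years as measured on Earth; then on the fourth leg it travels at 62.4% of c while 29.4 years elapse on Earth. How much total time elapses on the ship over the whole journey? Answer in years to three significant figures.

Leg 1: γ = 1/√(1 − 0.871²) = 1/√0.2414 = 2.035; τ_1 = 37.4/2.035 = 18.37 years.
Leg 2: γ = 1/√(1 − 0.4976²) = 1/√0.7524 = 1.153; τ_2 = 30.8/1.153 = 26.72 years.
Leg 3: γ = 1/√(1 − 0.931²) = 1/√0.1332 = 2.740; τ_3 = 25.4/2.740 = 9.271 years.
Leg 4: β = 0.624; γ = 1/√(1 − 0.624²) = 1/√0.6106 = 1.280; τ_4 = 29.4/1.280 = 22.97 years.
Total: 18.37 + 26.72 + 9.271 + 22.97 years.

τ = 77.3 years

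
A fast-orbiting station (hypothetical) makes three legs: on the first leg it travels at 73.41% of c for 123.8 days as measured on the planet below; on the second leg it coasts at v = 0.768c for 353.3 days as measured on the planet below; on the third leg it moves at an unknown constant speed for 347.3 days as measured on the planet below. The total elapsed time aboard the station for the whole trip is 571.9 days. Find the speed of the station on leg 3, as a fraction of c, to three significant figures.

β = 0.658

Leg 1: β = 0.7341; γ = 1/√(1 − 0.7341²) = 1/√0.4611 = 1.473; τ_1 = 123.8/1.473 = 84.07 days.
Leg 2: γ = 1/√(1 − 0.768²) = 1/√0.4102 = 1.561; τ_2 = 353.3/1.561 = 226.3 days.
Leg 3: speed unknown; τ_3 = 347.3/γ_3.
Total proper time: 84.07 + 226.3 + τ_3 = 571.9, so τ_3 = 571.9 − 310.3 = 261.6 days.
γ_3 = 347.3/261.6 = 1.328; β = √(1 − 1/γ²) = √0.4328.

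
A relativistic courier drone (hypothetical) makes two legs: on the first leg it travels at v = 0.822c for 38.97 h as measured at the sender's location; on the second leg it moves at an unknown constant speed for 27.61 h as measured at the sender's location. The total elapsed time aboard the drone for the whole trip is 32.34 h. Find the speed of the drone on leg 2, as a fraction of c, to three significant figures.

β = 0.930

Leg 1: γ = 1/√(1 − 0.822²) = 1/√0.3243 = 1.756; τ_1 = 38.97/1.756 = 22.19 h.
Leg 2: speed unknown; τ_2 = 27.61/γ_2.
Total proper time: 22.19 + τ_2 = 32.34, so τ_2 = 32.34 − 22.19 = 10.15 h.
γ_2 = 27.61/10.15 = 2.721; β = √(1 − 1/γ²) = √0.8649.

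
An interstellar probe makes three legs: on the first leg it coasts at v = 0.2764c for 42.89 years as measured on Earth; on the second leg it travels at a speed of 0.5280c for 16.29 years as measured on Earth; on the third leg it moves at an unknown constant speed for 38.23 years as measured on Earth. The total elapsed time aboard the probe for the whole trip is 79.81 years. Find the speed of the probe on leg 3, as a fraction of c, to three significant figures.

Leg 1: γ = 1/√(1 − 0.2764²) = 1/√0.9236 = 1.041; τ_1 = 42.89/1.041 = 41.22 years.
Leg 2: γ = 1/√(1 − 0.5280²) = 1/√0.7212 = 1.178; τ_2 = 16.29/1.178 = 13.83 years.
Leg 3: speed unknown; τ_3 = 38.23/γ_3.
Total proper time: 41.22 + 13.83 + τ_3 = 79.81, so τ_3 = 79.81 − 55.05 = 24.76 years.
γ_3 = 38.23/24.76 = 1.544; β = √(1 − 1/γ²) = √0.5807.

β = 0.762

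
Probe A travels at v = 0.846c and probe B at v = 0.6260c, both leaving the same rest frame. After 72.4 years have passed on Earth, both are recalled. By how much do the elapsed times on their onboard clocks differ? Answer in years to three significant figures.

A: γ = 1/√(1 − 0.846²) = 1/√0.2843 = 1.876; τ_A = 72.4/1.876 = 38.60 years.
B: γ = 1/√(1 − 0.6260²) = 1/√0.6081 = 1.282; τ_B = 72.4/1.282 = 56.46 years.

|τ_A − τ_B| = 17.9 years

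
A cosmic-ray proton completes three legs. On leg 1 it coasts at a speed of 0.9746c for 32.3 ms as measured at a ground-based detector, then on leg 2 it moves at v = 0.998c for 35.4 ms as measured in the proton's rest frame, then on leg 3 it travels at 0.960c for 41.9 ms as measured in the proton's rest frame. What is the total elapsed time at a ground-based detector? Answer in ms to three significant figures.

Leg 1: 32.3 ms is already measured at a ground-based detector.
Leg 2: γ = 1/√(1 − 0.998²) = 1/√0.003996 = 15.82; Δt_2 = 15.82 × 35.4 = 560.0 ms.
Leg 3: γ = 1/√(1 − 0.960²) = 25/7 ≈ 3.571; Δt_3 = 3.571 × 41.9 = 149.6 ms.
Total: 32.30 + 560.0 + 149.6 ms.

Δt = 742 ms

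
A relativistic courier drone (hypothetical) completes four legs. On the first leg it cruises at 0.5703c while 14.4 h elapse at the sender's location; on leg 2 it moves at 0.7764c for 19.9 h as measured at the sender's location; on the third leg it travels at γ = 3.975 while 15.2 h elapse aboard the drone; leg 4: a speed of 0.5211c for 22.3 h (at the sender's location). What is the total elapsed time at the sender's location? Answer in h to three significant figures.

Δt = 117 h

Leg 1: 14.4 h is already measured at the sender's location.
Leg 2: 19.9 h is already measured at the sender's location.
Leg 3: γ = 3.975; Δt_3 = 3.975 × 15.2 = 60.42 h.
Leg 4: 22.3 h is already measured at the sender's location.
Total: 14.40 + 19.90 + 60.42 + 22.30 h.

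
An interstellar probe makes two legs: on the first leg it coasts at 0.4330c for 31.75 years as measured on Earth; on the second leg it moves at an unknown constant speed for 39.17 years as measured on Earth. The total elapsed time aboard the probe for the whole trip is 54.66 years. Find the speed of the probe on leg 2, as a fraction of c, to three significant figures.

β = 0.747

Leg 1: γ = 1/√(1 − 0.4330²) = 1/√0.8125 = 1.109; τ_1 = 31.75/1.109 = 28.62 years.
Leg 2: speed unknown; τ_2 = 39.17/γ_2.
Total proper time: 28.62 + τ_2 = 54.66, so τ_2 = 54.66 − 28.62 = 26.04 years.
γ_2 = 39.17/26.04 = 1.504; β = √(1 − 1/γ²) = √0.5580.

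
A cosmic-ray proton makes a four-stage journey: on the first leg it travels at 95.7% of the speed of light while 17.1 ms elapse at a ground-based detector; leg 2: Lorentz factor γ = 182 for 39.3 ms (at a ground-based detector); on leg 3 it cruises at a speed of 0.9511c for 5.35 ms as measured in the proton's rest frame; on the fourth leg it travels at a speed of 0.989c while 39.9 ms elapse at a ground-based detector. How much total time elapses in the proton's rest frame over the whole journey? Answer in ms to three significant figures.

τ = 16.4 ms

Leg 1: β = 0.957; γ = 1/√(1 − 0.957²) = 1/√0.08415 = 3.447; τ_1 = 17.1/3.447 = 4.961 ms.
Leg 2: γ = 182; τ_2 = 39.3/182.0 = 0.2159 ms.
Leg 3: 5.35 ms is already measured in the proton's rest frame.
Leg 4: γ = 1/√(1 − 0.989²) = 1/√0.02188 = 6.761; τ_4 = 39.9/6.761 = 5.902 ms.
Total: 4.961 + 0.2159 + 5.350 + 5.902 ms.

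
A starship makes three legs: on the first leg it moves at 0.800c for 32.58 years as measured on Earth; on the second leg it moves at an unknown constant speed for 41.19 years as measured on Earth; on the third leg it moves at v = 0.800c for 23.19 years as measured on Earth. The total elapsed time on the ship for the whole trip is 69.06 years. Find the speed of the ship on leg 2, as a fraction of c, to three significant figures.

β = 0.503

Leg 1: γ = 1/√(1 − 0.800²) = 5/3 ≈ 1.667; τ_1 = 32.58/1.667 = 19.55 years.
Leg 2: speed unknown; τ_2 = 41.19/γ_2.
Leg 3: γ = 1/√(1 − 0.800²) = 1/√0.3600 = 1.667; τ_3 = 23.19/1.667 = 13.91 years.
Total proper time: 19.55 + τ_2 + 13.91 = 69.06, so τ_2 = 69.06 − 33.46 = 35.60 years.
γ_2 = 41.19/35.60 = 1.157; β = √(1 − 1/γ²) = √0.2531.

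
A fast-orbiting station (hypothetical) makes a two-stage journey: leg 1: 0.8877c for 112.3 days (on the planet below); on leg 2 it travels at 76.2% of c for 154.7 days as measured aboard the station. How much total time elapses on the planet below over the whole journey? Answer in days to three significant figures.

Leg 1: 112.3 days is already measured on the planet below.
Leg 2: β = 0.762; γ = 1/√(1 − 0.762²) = 1/√0.4194 = 1.544; Δt_2 = 1.544 × 154.7 = 238.9 days.
Total: 112.3 + 238.9 days.

Δt = 351 days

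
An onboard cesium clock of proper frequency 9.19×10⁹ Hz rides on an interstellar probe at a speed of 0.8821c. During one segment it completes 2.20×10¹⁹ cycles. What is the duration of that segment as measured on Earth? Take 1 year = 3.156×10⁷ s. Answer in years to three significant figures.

Δt = 161 years

γ = 1/√(1 − 0.8821²) = 1/√0.2219 = 2.123
Proper time for N cycles: τ = N/f = 2.20×10¹⁹/(9.19×10⁹) = 2.394×10⁹ s = 75.85 years.
Lab-frame duration Δt = γτ = 2.123 × 75.85 = 161.0 years.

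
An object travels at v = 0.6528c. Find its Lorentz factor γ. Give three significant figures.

γ = 1/√(1 − 0.6528²) = 1/√0.5739 = 1.320

γ = 1.32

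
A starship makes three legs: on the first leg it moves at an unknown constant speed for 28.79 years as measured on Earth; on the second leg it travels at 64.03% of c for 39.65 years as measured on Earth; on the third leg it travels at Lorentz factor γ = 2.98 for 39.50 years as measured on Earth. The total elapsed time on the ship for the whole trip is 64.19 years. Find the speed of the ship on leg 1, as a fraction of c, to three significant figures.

Leg 1: speed unknown; τ_1 = 28.79/γ_1.
Leg 2: β = 0.6403; γ = 1/√(1 − 0.6403²) = 1/√0.5900 = 1.302; τ_2 = 39.65/1.302 = 30.46 years.
Leg 3: γ = 2.98; τ_3 = 39.50/2.980 = 13.26 years.
Total proper time: τ_1 + 30.46 + 13.26 = 64.19, so τ_1 = 64.19 − 43.71 = 20.48 years.
γ_1 = 28.79/20.48 = 1.406; β = √(1 − 1/γ²) = √0.4940.

β = 0.703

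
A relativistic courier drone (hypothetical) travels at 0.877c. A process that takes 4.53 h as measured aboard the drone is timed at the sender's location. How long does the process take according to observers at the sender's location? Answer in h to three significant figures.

Δt = 9.43 h

γ = 1/√(1 − 0.877²) = 1/√0.2309 = 2.081
The interval measured aboard the drone is the proper time (both events occur at the same place in that frame); the lab-frame interval is Δt = γτ = 2.081 × 4.53 h.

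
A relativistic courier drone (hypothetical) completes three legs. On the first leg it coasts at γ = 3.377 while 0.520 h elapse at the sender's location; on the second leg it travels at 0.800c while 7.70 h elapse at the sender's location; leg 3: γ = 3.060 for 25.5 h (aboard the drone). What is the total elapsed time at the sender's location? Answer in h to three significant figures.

Δt = 86.2 h

Leg 1: 0.520 h is already measured at the sender's location.
Leg 2: 7.70 h is already measured at the sender's location.
Leg 3: γ = 3.060; Δt_3 = 3.060 × 25.5 = 78.03 h.
Total: 0.5200 + 7.700 + 78.03 h.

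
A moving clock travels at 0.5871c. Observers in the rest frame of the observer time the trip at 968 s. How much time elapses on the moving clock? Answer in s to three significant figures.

γ = 1/√(1 − 0.5871²) = 1/√0.6553 = 1.235
The interval measured in the rest frame of the observer is the dilated one; the clock on the moving clock measures the proper time τ = Δt/γ = 968/1.235 s.

τ = 784 s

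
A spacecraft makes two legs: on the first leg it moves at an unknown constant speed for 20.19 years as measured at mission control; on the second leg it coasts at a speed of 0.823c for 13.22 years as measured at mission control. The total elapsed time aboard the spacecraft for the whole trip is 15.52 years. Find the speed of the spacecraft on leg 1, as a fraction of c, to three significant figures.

Leg 1: speed unknown; τ_1 = 20.19/γ_1.
Leg 2: γ = 1/√(1 − 0.823²) = 1/√0.3227 = 1.760; τ_2 = 13.22/1.760 = 7.510 years.
Total proper time: τ_1 + 7.510 = 15.52, so τ_1 = 15.52 − 7.510 = 8.010 years.
γ_1 = 20.19/8.010 = 2.520; β = √(1 − 1/γ²) = √0.8426.

β = 0.918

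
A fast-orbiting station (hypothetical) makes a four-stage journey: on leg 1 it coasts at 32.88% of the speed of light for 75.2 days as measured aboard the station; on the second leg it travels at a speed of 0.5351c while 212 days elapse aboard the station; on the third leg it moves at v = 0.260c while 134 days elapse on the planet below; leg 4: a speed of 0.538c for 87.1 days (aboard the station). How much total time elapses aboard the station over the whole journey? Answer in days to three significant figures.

Leg 1: 75.2 days is already measured aboard the station.
Leg 2: 212 days is already measured aboard the station.
Leg 3: γ = 1/√(1 − 0.260²) = 1/√0.9324 = 1.036; τ_3 = 134/1.036 = 129.4 days.
Leg 4: 87.1 days is already measured aboard the station.
Total: 75.20 + 212.0 + 129.4 + 87.10 days.

τ = 504 days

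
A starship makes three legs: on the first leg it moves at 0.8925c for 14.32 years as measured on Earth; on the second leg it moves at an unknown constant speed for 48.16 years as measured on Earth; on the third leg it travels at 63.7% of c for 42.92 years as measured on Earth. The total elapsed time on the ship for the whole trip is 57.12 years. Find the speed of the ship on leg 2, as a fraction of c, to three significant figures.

β = 0.931

Leg 1: γ = 1/√(1 − 0.8925²) = 1/√0.2034 = 2.217; τ_1 = 14.32/2.217 = 6.459 years.
Leg 2: speed unknown; τ_2 = 48.16/γ_2.
Leg 3: β = 0.637; γ = 1/√(1 − 0.637²) = 1/√0.5942 = 1.297; τ_3 = 42.92/1.297 = 33.09 years.
Total proper time: 6.459 + τ_2 + 33.09 = 57.12, so τ_2 = 57.12 − 39.54 = 17.58 years.
γ_2 = 48.16/17.58 = 2.740; β = √(1 − 1/γ²) = √0.8668.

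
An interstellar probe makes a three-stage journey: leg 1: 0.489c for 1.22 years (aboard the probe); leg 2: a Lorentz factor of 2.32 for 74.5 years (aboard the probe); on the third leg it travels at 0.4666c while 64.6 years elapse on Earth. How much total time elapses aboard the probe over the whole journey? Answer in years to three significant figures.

Leg 1: 1.22 years is already measured aboard the probe.
Leg 2: 74.5 years is already measured aboard the probe.
Leg 3: γ = 1/√(1 − 0.4666²) = 1/√0.7823 = 1.131; τ_3 = 64.6/1.131 = 57.14 years.
Total: 1.220 + 74.50 + 57.14 years.

τ = 133 years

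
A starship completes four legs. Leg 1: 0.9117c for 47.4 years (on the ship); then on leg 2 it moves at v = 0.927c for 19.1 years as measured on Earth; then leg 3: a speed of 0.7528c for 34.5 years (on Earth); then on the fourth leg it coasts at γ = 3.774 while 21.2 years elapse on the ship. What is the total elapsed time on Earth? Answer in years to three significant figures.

Δt = 249 years

Leg 1: γ = 1/√(1 − 0.9117²) = 1/√0.1688 = 2.434; Δt_1 = 2.434 × 47.4 = 115.4 years.
Leg 2: 19.1 years is already measured on Earth.
Leg 3: 34.5 years is already measured on Earth.
Leg 4: γ = 3.774; Δt_4 = 3.774 × 21.2 = 80.01 years.
Total: 115.4 + 19.10 + 34.50 + 80.01 years.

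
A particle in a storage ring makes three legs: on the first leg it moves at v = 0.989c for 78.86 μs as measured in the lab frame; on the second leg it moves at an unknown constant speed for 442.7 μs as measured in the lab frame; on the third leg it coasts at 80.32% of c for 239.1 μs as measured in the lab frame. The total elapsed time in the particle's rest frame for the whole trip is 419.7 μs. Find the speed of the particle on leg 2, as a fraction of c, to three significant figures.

Leg 1: γ = 1/√(1 − 0.989²) = 1/√0.02188 = 6.761; τ_1 = 78.86/6.761 = 11.66 μs.
Leg 2: speed unknown; τ_2 = 442.7/γ_2.
Leg 3: β = 0.8032; γ = 1/√(1 − 0.8032²) = 1/√0.3549 = 1.679; τ_3 = 239.1/1.679 = 142.4 μs.
Total proper time: 11.66 + τ_2 + 142.4 = 419.7, so τ_2 = 419.7 − 154.1 = 265.6 μs.
γ_2 = 442.7/265.6 = 1.667; β = √(1 − 1/γ²) = √0.6401.

β = 0.800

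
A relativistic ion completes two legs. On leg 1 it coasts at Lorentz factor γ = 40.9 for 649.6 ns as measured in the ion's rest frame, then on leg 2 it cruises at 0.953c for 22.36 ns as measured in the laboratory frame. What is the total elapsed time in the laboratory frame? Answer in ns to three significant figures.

Δt = 2.66×10⁴ ns

Leg 1: γ = 40.9; Δt_1 = 40.90 × 649.6 = 2.657×10⁴ ns.
Leg 2: 22.36 ns is already measured in the laboratory frame.
Total: 2.657×10⁴ + 22.36 ns.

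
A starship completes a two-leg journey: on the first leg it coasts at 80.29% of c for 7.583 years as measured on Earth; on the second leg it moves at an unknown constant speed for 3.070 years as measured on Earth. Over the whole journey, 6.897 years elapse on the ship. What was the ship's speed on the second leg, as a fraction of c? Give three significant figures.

β = 0.633

Leg 1: β = 0.8029; γ = 1/√(1 − 0.8029²) = 1/√0.3554 = 1.678; τ_1 = 7.583/1.678 = 4.520 years.
Leg 2: speed unknown; τ_2 = 3.070/γ_2.
Total proper time: 4.520 + τ_2 = 6.897, so τ_2 = 6.897 − 4.520 = 2.377 years.
γ_2 = 3.070/2.377 = 1.292; β = √(1 − 1/γ²) = √0.4007.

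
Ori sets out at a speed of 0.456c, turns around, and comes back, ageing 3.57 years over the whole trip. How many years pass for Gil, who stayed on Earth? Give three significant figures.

Δt = 4.01 years

γ = 1/√(1 − 0.456²) = 1/√0.7921 = 1.124
Earth-frame duration is the dilated interval: Δt = γτ = 1.124 × 3.57 years.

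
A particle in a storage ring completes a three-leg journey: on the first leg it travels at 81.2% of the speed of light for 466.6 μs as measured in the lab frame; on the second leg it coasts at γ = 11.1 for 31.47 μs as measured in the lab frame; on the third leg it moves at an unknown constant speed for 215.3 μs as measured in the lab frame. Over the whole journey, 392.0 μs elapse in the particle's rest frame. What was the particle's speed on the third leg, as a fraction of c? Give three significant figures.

β = 0.840

Leg 1: β = 0.812; γ = 1/√(1 − 0.812²) = 1/√0.3407 = 1.713; τ_1 = 466.6/1.713 = 272.3 μs.
Leg 2: γ = 11.1; τ_2 = 31.47/11.10 = 2.835 μs.
Leg 3: speed unknown; τ_3 = 215.3/γ_3.
Total proper time: 272.3 + 2.835 + τ_3 = 392.0, so τ_3 = 392.0 − 275.2 = 116.8 μs.
γ_3 = 215.3/116.8 = 1.843; β = √(1 − 1/γ²) = √0.7055.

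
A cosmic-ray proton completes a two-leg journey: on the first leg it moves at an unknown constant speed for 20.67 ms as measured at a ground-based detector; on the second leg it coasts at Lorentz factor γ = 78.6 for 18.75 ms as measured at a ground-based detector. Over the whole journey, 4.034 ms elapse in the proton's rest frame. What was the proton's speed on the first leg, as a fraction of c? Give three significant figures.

Leg 1: speed unknown; τ_1 = 20.67/γ_1.
Leg 2: γ = 78.6; τ_2 = 18.75/78.60 = 0.2385 ms.
Total proper time: τ_1 + 0.2385 = 4.034, so τ_1 = 4.034 − 0.2385 = 3.795 ms.
γ_1 = 20.67/3.795 = 5.446; β = √(1 − 1/γ²) = √0.9663.

β = 0.983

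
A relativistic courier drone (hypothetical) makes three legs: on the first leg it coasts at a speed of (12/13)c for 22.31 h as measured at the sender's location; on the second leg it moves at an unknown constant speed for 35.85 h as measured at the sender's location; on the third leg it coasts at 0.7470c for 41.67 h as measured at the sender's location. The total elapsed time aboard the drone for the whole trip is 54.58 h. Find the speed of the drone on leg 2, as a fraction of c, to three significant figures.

Leg 1: γ = 1/√(1 − (12/13)²) = 13/5 = 2.600; τ_1 = 22.31/2.600 = 8.581 h.
Leg 2: speed unknown; τ_2 = 35.85/γ_2.
Leg 3: γ = 1/√(1 − 0.7470²) = 1/√0.4420 = 1.504; τ_3 = 41.67/1.504 = 27.70 h.
Total proper time: 8.581 + τ_2 + 27.70 = 54.58, so τ_2 = 54.58 − 36.28 = 18.30 h.
γ_2 = 35.85/18.30 = 1.959; β = √(1 − 1/γ²) = √0.7395.

β = 0.860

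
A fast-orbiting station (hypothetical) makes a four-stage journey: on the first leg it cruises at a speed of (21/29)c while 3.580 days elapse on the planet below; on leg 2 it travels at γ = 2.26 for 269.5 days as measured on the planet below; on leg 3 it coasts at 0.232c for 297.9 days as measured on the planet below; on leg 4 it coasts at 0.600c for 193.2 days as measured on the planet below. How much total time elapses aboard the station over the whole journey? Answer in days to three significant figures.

Leg 1: γ = 1/√(1 − (21/29)²) = 29/20 = 1.450; τ_1 = 3.580/1.450 = 2.469 days.
Leg 2: γ = 2.26; τ_2 = 269.5/2.260 = 119.2 days.
Leg 3: γ = 1/√(1 − 0.232²) = 1/√0.9462 = 1.028; τ_3 = 297.9/1.028 = 289.8 days.
Leg 4: γ = 1/√(1 − 0.600²) = 5/4 = 1.250; τ_4 = 193.2/1.250 = 154.6 days.
Total: 2.469 + 119.2 + 289.8 + 154.6 days.

τ = 566 days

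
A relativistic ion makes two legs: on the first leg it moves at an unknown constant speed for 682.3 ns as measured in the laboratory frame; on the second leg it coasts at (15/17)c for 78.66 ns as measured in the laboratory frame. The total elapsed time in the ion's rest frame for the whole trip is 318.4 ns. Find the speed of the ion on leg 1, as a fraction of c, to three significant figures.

Leg 1: speed unknown; τ_1 = 682.3/γ_1.
Leg 2: γ = 1/√(1 − (15/17)²) = 17/8 = 2.125; τ_2 = 78.66/2.125 = 37.02 ns.
Total proper time: τ_1 + 37.02 = 318.4, so τ_1 = 318.4 − 37.02 = 281.4 ns.
γ_1 = 682.3/281.4 = 2.425; β = √(1 − 1/γ²) = √0.8299.

β = 0.911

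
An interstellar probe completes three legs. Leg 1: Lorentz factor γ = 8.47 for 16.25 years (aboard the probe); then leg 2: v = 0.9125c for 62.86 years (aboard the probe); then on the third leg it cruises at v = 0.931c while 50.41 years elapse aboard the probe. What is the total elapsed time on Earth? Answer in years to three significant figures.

Δt = 429 years

Leg 1: γ = 8.47; Δt_1 = 8.470 × 16.25 = 137.6 years.
Leg 2: γ = 1/√(1 − 0.9125²) = 1/√0.1673 = 2.445; Δt_2 = 2.445 × 62.86 = 153.7 years.
Leg 3: γ = 1/√(1 − 0.931²) = 1/√0.1332 = 2.740; Δt_3 = 2.740 × 50.41 = 138.1 years.
Total: 137.6 + 153.7 + 138.1 years.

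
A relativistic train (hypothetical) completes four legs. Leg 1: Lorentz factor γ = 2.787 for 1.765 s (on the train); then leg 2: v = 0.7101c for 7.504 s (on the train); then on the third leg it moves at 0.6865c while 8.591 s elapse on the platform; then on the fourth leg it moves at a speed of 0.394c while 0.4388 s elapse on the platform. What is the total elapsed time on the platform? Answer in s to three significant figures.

Δt = 24.6 s

Leg 1: γ = 2.787; Δt_1 = 2.787 × 1.765 = 4.919 s.
Leg 2: γ = 1/√(1 − 0.7101²) = 1/√0.4958 = 1.420; Δt_2 = 1.420 × 7.504 = 10.66 s.
Leg 3: 8.591 s is already measured on the platform.
Leg 4: 0.4388 s is already measured on the platform.
Total: 4.919 + 10.66 + 8.591 + 0.4388 s.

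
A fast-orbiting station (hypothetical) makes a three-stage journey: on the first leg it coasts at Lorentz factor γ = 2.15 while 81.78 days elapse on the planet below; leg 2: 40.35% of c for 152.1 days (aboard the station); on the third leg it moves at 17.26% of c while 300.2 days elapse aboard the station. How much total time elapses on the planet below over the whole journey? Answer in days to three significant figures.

Δt = 553 days

Leg 1: 81.78 days is already measured on the planet below.
Leg 2: β = 0.4035; γ = 1/√(1 − 0.4035²) = 1/√0.8372 = 1.093; Δt_2 = 1.093 × 152.1 = 166.2 days.
Leg 3: β = 0.1726; γ = 1/√(1 − 0.1726²) = 1/√0.9702 = 1.015; Δt_3 = 1.015 × 300.2 = 304.8 days.
Total: 81.78 + 166.2 + 304.8 days.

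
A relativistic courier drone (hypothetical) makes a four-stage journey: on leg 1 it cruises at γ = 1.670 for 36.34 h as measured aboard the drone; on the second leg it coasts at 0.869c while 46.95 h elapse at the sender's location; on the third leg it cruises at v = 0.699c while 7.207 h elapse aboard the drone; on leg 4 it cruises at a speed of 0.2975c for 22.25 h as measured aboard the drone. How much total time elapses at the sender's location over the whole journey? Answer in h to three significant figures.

Δt = 141 h

Leg 1: γ = 1.670; Δt_1 = 1.670 × 36.34 = 60.69 h.
Leg 2: 46.95 h is already measured at the sender's location.
Leg 3: γ = 1/√(1 − 0.699²) = 1/√0.5114 = 1.398; Δt_3 = 1.398 × 7.207 = 10.08 h.
Leg 4: γ = 1/√(1 − 0.2975²) = 1/√0.9115 = 1.047; Δt_4 = 1.047 × 22.25 = 23.31 h.
Total: 60.69 + 46.95 + 10.08 + 23.31 h.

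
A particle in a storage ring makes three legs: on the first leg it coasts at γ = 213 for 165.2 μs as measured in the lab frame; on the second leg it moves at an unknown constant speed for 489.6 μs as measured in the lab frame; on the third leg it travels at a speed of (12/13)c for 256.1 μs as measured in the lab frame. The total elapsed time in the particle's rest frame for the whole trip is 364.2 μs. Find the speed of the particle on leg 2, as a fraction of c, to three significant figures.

β = 0.841

Leg 1: γ = 213; τ_1 = 165.2/213.0 = 0.7756 μs.
Leg 2: speed unknown; τ_2 = 489.6/γ_2.
Leg 3: γ = 1/√(1 − (12/13)²) = 13/5 = 2.600; τ_3 = 256.1/2.600 = 98.50 μs.
Total proper time: 0.7756 + τ_2 + 98.50 = 364.2, so τ_2 = 364.2 − 99.28 = 264.9 μs.
γ_2 = 489.6/264.9 = 1.848; β = √(1 − 1/γ²) = √0.7072.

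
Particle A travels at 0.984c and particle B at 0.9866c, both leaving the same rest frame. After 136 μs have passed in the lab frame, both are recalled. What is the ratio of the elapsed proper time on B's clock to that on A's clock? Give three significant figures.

τ_B/τ_A = 0.916

A: γ = 1/√(1 − 0.984²) = 1/√0.03174 = 5.613. B: γ = 1/√(1 − 0.9866²) = 1/√0.02662 = 6.129.
τ_A/τ_B = γ_B/γ_A = 6.129/5.613 = 1.092, so τ_B/τ_A = 0.9157.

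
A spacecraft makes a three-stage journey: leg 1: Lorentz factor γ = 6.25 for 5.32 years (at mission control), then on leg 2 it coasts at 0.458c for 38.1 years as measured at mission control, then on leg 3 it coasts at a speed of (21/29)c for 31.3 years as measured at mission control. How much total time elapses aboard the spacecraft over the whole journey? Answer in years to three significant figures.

Leg 1: γ = 6.25; τ_1 = 5.32/6.250 = 0.8512 years.
Leg 2: γ = 1/√(1 − 0.458²) = 1/√0.7902 = 1.125; τ_2 = 38.1/1.125 = 33.87 years.
Leg 3: γ = 1/√(1 − (21/29)²) = 29/20 = 1.450; τ_3 = 31.3/1.450 = 21.59 years.
Total: 0.8512 + 33.87 + 21.59 years.

τ = 56.3 years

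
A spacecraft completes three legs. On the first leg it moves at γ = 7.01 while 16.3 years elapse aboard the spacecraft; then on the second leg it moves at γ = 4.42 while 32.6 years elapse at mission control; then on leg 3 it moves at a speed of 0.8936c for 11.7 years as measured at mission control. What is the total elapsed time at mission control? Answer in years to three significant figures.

Leg 1: γ = 7.01; Δt_1 = 7.010 × 16.3 = 114.3 years.
Leg 2: 32.6 years is already measured at mission control.
Leg 3: 11.7 years is already measured at mission control.
Total: 114.3 + 32.60 + 11.70 years.

Δt = 159 years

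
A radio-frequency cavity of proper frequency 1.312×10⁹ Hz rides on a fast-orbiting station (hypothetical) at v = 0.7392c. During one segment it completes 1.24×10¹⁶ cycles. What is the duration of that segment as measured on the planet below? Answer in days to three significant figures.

Δt = 162 days

γ = 1/√(1 − 0.7392²) = 1/√0.4536 = 1.485
Proper time for N cycles: τ = N/f = 1.24×10¹⁶/(1.312×10⁹) = 9.451×10⁶ s = 109.4 days.
Lab-frame duration Δt = γτ = 1.485 × 109.4 = 162.4 days.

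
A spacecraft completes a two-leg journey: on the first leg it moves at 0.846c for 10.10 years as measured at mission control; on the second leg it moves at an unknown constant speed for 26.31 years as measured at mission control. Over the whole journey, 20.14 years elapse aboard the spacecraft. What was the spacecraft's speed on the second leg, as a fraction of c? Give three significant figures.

β = 0.828

Leg 1: γ = 1/√(1 − 0.846²) = 1/√0.2843 = 1.876; τ_1 = 10.10/1.876 = 5.385 years.
Leg 2: speed unknown; τ_2 = 26.31/γ_2.
Total proper time: 5.385 + τ_2 = 20.14, so τ_2 = 20.14 − 5.385 = 14.75 years.
γ_2 = 26.31/14.75 = 1.783; β = √(1 − 1/γ²) = √0.6855.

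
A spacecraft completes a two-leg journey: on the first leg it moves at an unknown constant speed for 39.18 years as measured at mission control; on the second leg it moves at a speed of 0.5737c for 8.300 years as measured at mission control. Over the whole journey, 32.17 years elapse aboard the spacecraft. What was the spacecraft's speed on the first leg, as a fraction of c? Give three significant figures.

Leg 1: speed unknown; τ_1 = 39.18/γ_1.
Leg 2: γ = 1/√(1 − 0.5737²) = 1/√0.6709 = 1.221; τ_2 = 8.300/1.221 = 6.798 years.
Total proper time: τ_1 + 6.798 = 32.17, so τ_1 = 32.17 − 6.798 = 25.37 years.
γ_1 = 39.18/25.37 = 1.544; β = √(1 − 1/γ²) = √0.5807.

β = 0.762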